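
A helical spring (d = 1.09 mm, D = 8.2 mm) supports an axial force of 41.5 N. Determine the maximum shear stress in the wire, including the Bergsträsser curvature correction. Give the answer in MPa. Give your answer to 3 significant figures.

793 MPa

Spring index C = D/d = 8.2/1.09 = 7.5229
K_B = (4C+2)/(4C−3) = 32.092/27.092 = 1.1846
τ₀ = 8FD/(πd³) = 8·41.5·8.2/(π·1.09³) = 2722.4/4.0685 = 669.15 MPa
τ_max = K·τ₀ = 1.1846 × 669.15 = 792.65 MPa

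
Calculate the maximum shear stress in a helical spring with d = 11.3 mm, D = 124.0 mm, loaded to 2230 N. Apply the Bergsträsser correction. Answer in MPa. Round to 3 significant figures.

548 MPa

Spring index C = D/d = 124.0/11.3 = 10.9735
K_B = (4C+2)/(4C−3) = 45.894/40.894 = 1.1223
τ₀ = 8FD/(πd³) = 8·2230·124.0/(π·11.3³) = 2.21216e+06/4533 = 488.01 MPa
τ_max = K·τ₀ = 1.1223 × 488.01 = 547.68 MPa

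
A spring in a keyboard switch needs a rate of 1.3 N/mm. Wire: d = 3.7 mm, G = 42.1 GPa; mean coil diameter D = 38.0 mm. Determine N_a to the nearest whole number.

N_a = Gd⁴/(8D³k) = (42.1×10³ × 3.7⁴)/(8 × 38.0³ × 1.3)
    = 7.89022e+06 / 570669 = 13.83 → 14 coils

14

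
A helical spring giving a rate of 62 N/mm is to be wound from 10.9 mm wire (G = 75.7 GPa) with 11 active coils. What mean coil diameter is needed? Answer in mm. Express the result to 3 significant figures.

58.1 mm

D = (Gd⁴/(8N_a·k))^(1/3) = (75.7×10³·10.9⁴/(8·11·62))^(1/3)
  = (195852)^(1/3) = 58.0732 mm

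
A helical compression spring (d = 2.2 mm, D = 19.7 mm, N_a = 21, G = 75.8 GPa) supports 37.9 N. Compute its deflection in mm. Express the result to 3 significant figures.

27.4 mm

k = Gd⁴/(8D³N_a) = (75.8×10³)(2.2⁴)/(8·19.7³·21) = 1.3825 N/mm
δ = F/k = 37.9 / 1.3825 = 27.415 mm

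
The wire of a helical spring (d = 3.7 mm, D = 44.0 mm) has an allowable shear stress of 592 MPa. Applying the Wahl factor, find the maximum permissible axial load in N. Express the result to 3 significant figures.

239 N

C = D/d = 44.0/3.7 = 11.8919
K_W = (4C−1)/(4C−4) + 0.615/C = 46.568/43.568 + 0.0517 = 1.1206
τ_max = K·8FD/(πd³) → F_max = τ_allow·πd³/(8DK)
F_max = 592·π·3.7³/(8·44.0·1.1206) = 94206/394.44 = 238.83 N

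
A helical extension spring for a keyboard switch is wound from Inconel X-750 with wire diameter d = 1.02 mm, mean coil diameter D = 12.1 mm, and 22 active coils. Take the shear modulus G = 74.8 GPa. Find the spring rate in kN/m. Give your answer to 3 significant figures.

0.260 kN/m

k = Gd⁴/(8D³N_a) = (74.8×10³ × 1.02⁴) / (8 × 12.1³ × 22)
  = 80965.9 / 311795 = 0.25968 N/mm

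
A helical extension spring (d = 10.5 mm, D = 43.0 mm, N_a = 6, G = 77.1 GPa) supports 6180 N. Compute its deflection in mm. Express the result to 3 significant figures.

25.2 mm

k = Gd⁴/(8D³N_a) = (77.1×10³)(10.5⁴)/(8·43.0³·6) = 245.56 N/mm
δ = F/k = 6180 / 245.56 = 25.167 mm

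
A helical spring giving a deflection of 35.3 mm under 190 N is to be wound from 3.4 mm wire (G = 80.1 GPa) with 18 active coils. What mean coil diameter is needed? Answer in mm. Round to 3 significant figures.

24.0 mm

Required rate k = F/δ = 190/35.3 = 5.3824 N/mm
D = (Gd⁴/(8N_a·k))^(1/3) = (80.1×10³·3.4⁴/(8·18·5.3824))^(1/3)
  = (13810.4)^(1/3) = 23.9921 mm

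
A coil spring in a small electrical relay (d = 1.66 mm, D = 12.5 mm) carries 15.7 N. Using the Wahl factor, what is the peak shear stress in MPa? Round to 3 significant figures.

Spring index C = D/d = 12.5/1.66 = 7.5301
K_W = (4C−1)/(4C−4) + 0.615/C = 29.120/26.120 + 0.0817 = 1.1965
τ₀ = 8FD/(πd³) = 8·15.7·12.5/(π·1.66³) = 1570/14.371 = 109.25 MPa
τ_max = K·τ₀ = 1.1965 × 109.25 = 130.72 MPa

131 MPa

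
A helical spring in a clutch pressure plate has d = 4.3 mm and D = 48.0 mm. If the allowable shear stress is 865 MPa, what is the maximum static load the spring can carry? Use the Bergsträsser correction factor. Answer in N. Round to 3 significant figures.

C = D/d = 48.0/4.3 = 11.1628
K_B = (4C+2)/(4C−3) = 46.651/41.651 = 1.1200
τ_max = K·8FD/(πd³) → F_max = τ_allow·πd³/(8DK)
F_max = 865·π·4.3³/(8·48.0·1.1200) = 2.1606e+05/430.1 = 502.35 N

502 N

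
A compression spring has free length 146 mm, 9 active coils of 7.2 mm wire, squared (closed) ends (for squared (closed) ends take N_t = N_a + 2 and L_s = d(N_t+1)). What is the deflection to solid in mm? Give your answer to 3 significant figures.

59.6 mm

N_t = 11; L_s = 7.2·12 = 86.4 mm
δ_solid = L₀ − L_s = 146 − 86.4 = 59.6 mm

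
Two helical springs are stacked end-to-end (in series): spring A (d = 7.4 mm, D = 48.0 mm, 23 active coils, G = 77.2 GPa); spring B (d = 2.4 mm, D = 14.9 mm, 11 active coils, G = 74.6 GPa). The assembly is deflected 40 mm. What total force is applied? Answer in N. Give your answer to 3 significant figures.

195 N

k_A = Gd⁴/(8D³N_a) = (77.2×10³)(7.4⁴)/(8·48.0³·23) = 11.376 N/mm
k_B = Gd⁴/(8D³N_a) = (74.6×10³)(2.4⁴)/(8·14.9³·11) = 8.5024 N/mm
Series: 1/k_eq = 1/11.376 + 1/8.5024 = 0.20552; k_eq = 4.8658 N/mm
F = k_eq·δ = 4.8658·40 = 194.63 N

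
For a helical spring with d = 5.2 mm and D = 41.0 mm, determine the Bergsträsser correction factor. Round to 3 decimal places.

C = D/d = 41.0/5.2 = 7.8846
K_B = (4C+2)/(4C−3) = 33.538/28.538 = 1.1752

1.175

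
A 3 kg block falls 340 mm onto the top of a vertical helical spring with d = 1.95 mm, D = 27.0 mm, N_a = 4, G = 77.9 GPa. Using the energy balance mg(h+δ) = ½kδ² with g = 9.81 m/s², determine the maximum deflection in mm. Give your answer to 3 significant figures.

124 mm

k = Gd⁴/(8D³N_a) = (77.9×10³)(1.95⁴)/(8·27.0³·4) = 1.7883 N/mm
W = mg = 3 × 9.81 = 29.43 N
½kδ² − Wδ − Wh = 0 → δ = (W + √(W² + 2kWh))/k
δ = (29.43 + √(866.12 + 35787.7))/1.7883 = (29.43 + 191.45)/1.7883 = 123.52 mm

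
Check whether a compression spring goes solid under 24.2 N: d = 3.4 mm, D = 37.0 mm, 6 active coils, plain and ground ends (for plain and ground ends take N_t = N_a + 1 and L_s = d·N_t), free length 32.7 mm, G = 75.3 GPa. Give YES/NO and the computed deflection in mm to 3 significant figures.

NO, δ = 5.85 mm

k = Gd⁴/(8D³N_a) = (75.3×10³)(3.4⁴)/(8·37.0³·6) = 4.1387 N/mm
N_t = 7; L_s = 3.4·7 = 23.8 mm; δ_solid = L₀ − L_s = 32.7 − 23.8 = 8.9 mm
δ = F/k = 24.2/4.1387 = 5.8472 mm
δ < δ_solid → spring does not go solid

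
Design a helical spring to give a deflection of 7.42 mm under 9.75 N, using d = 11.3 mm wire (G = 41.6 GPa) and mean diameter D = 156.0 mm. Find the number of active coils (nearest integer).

Required rate k = F/δ = 9.75/7.42 = 1.314 N/mm
N_a = Gd⁴/(8D³k) = (41.6×10³ × 11.3⁴)/(8 × 156.0³ × 1.314)
    = 6.78277e+08 / 3.99084e+07 = 17 → 17 coils

17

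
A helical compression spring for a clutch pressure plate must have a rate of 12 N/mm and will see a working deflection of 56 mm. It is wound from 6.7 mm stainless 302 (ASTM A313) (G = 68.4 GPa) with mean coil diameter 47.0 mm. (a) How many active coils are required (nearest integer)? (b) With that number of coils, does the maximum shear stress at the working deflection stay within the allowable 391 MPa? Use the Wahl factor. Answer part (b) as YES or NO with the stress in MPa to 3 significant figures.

N_a = Gd⁴/(8D³k) = (68.4×10³)(6.7⁴)/(8·47.0³·12) = 13.83 → N_a = 14
Actual rate k = Gd⁴/(8D³·14) = 11.853 N/mm
Working load F = kδ = 11.853·56 = 663.79 N
C = 47.0/6.7 = 7.0149; K_W = (4C−1)/(4C−4)+0.615/C = 1.2124
τ_max = K_W·8FD/(πd³) = 1.2124·264.15 = 320.24 MPa
τ_max ≤ 391 MPa → acceptable

(a) 14 coils; (b) YES, τ_max = 320 MPa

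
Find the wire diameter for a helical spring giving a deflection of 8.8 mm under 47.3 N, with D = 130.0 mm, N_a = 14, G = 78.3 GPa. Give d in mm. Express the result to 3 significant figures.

11.4 mm

Required rate k = F/δ = 47.3/8.8 = 5.375 N/mm
d = (8D³N_a·k / G)^(1/4) = (8·130.0³·14·5.375 / (78.3×10³))^0.25
  = (16891)^0.25 = 11.4003 mm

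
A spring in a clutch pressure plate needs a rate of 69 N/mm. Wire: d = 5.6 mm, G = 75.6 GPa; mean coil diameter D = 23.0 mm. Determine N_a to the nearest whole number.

N_a = Gd⁴/(8D³k) = (75.6×10³ × 5.6⁴)/(8 × 23.0³ × 69)
    = 7.43488e+07 / 6.71618e+06 = 11.07 → 11 coils

11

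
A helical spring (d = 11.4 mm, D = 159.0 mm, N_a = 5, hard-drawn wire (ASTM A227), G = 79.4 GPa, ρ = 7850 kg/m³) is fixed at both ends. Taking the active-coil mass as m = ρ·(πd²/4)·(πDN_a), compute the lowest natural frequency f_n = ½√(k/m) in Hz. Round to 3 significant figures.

32.3 Hz

k = Gd⁴/(8D³N_a) = (79.4×10³)(11.4⁴)/(8·159.0³·5) = 8.3404 N/mm = 8340.4 N/m
Wire length L = πDN_a = π·159.0·5 = 2497.6 mm
m = ρ·(πd²/4)·L = 7850 × 102.07×10⁻⁶ m² × 2.4976 m = 2.0012 kg
f_n = ½√(k/m) = 0.5·√(8340.4/2.0012) = 0.5·√(4167.8) = 32.279 Hz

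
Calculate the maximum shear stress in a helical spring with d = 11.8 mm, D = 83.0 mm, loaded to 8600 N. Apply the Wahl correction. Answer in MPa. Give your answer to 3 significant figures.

Spring index C = D/d = 83.0/11.8 = 7.0339
K_W = (4C−1)/(4C−4) + 0.615/C = 27.136/24.136 + 0.0874 = 1.2117
τ₀ = 8FD/(πd³) = 8·8600·83.0/(π·11.8³) = 5.7104e+06/5161.7 = 1106.3 MPa
τ_max = K·τ₀ = 1.2117 × 1106.3 = 1340.5 MPa

1340 MPa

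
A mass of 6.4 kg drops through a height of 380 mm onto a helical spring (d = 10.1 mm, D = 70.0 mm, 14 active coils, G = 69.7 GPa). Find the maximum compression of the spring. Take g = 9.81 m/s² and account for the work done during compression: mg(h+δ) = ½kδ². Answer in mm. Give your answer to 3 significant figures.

k = Gd⁴/(8D³N_a) = (69.7×10³)(10.1⁴)/(8·70.0³·14) = 18.88 N/mm
W = mg = 6.4 × 9.81 = 62.784 N
½kδ² − Wδ − Wh = 0 → δ = (W + √(W² + 2kWh))/k
δ = (62.784 + √(3941.8 + 900884))/18.88 = (62.784 + 951.22)/18.88 = 53.707 mm

53.7 mm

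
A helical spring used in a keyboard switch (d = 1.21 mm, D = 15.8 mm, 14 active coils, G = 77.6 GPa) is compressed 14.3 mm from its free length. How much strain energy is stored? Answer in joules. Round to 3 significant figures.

k = Gd⁴/(8D³N_a) = (77.6×10³)(1.21⁴)/(8·15.8³·14) = 0.37654 N/mm
U = ½kδ² = 0.5 × 0.37654 × 14.3² = 38.5 N·mm = 0.0385 J

0.0385 J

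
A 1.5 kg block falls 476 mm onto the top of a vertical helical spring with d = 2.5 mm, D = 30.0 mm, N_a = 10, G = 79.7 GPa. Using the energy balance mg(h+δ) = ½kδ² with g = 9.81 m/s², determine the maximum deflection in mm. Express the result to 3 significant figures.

109 mm

k = Gd⁴/(8D³N_a) = (79.7×10³)(2.5⁴)/(8·30.0³·10) = 1.4413 N/mm
W = mg = 1.5 × 9.81 = 14.715 N
½kδ² − Wδ − Wh = 0 → δ = (W + √(W² + 2kWh))/k
δ = (14.715 + √(216.53 + 20191.2))/1.4413 = (14.715 + 142.86)/1.4413 = 109.32 mm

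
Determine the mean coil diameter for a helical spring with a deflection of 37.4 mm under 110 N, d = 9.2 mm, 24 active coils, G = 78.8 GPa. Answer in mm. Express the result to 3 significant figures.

100 mm

Required rate k = F/δ = 110/37.4 = 2.9412 N/mm
D = (Gd⁴/(8N_a·k))^(1/3) = (78.8×10³·9.2⁴/(8·24·2.9412))^(1/3)
  = (999667)^(1/3) = 99.9889 mm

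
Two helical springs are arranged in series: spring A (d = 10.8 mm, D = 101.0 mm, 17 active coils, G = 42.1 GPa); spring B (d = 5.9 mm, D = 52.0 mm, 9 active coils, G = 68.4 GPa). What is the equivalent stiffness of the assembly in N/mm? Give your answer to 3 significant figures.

k_A = Gd⁴/(8D³N_a) = (42.1×10³)(10.8⁴)/(8·101.0³·17) = 4.0877 N/mm
k_B = Gd⁴/(8D³N_a) = (68.4×10³)(5.9⁴)/(8·52.0³·9) = 8.1869 N/mm
Series: 1/k_eq = 1/4.0877 + 1/8.1869 = 0.36678; k_eq = 2.7264 N/mm

2.73 N/mm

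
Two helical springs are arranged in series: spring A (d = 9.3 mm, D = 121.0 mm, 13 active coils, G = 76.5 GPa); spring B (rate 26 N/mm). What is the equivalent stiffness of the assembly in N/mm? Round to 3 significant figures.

2.77 N/mm

k_A = Gd⁴/(8D³N_a) = (76.5×10³)(9.3⁴)/(8·121.0³·13) = 3.106 N/mm
Series: 1/k_eq = 1/3.106 + 1/26 = 0.36042; k_eq = 2.7746 N/mm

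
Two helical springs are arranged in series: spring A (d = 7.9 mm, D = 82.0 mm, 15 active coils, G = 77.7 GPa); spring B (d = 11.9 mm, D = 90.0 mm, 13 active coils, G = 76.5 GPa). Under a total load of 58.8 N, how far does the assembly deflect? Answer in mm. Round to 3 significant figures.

k_A = Gd⁴/(8D³N_a) = (77.7×10³)(7.9⁴)/(8·82.0³·15) = 4.5741 N/mm
k_B = Gd⁴/(8D³N_a) = (76.5×10³)(11.9⁴)/(8·90.0³·13) = 20.234 N/mm
Series: 1/k_eq = 1/4.5741 + 1/20.234 = 0.26804; k_eq = 3.7307 N/mm
δ = F/k_eq = 58.8/3.7307 = 15.761 mm

15.8 mm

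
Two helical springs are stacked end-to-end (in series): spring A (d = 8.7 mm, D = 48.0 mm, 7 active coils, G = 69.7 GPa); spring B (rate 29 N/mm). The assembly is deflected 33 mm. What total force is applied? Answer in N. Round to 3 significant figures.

k_A = Gd⁴/(8D³N_a) = (69.7×10³)(8.7⁴)/(8·48.0³·7) = 64.476 N/mm
Series: 1/k_eq = 1/64.476 + 1/29 = 0.049992; k_eq = 20.003 N/mm
F = k_eq·δ = 20.003·33 = 660.1 N

660 N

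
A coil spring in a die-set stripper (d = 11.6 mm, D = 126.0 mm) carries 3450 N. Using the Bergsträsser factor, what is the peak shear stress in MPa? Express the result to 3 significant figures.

797 MPa

Spring index C = D/d = 126.0/11.6 = 10.8621
K_B = (4C+2)/(4C−3) = 45.448/40.448 = 1.1236
τ₀ = 8FD/(πd³) = 8·3450·126.0/(π·11.6³) = 3.4776e+06/4903.7 = 709.18 MPa
τ_max = K·τ₀ = 1.1236 × 709.18 = 796.84 MPa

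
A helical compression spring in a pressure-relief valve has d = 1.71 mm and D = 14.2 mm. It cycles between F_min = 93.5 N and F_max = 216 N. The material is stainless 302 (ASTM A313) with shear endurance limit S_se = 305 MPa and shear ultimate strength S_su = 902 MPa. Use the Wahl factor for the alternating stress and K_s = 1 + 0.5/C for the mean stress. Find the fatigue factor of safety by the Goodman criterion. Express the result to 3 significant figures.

0.331

C = D/d = 14.2/1.71 = 8.3041; K_W = (4C−1)/(4C−4)+0.615/C = 1.1767; K_s = 1+0.5/C = 1.0602
F_a = (F_max−F_min)/2 = 61.25 N; F_m = (F_max+F_min)/2 = 154.75 N
τ_a = K_W·8F_aD/(πd³) = 1.1767 × 442.94 = 521.23 MPa
τ_m = K_s·8F_mD/(πd³) = 1.0602 × 1119.1 = 1186.5 MPa
Goodman: 1/n_f = τ_a/S_se + τ_m/S_su = 521.23/305 + 1186.5/902 = 1.70894 + 1.31540 = 3.0243
n_f = 1/3.0243 = 0.3307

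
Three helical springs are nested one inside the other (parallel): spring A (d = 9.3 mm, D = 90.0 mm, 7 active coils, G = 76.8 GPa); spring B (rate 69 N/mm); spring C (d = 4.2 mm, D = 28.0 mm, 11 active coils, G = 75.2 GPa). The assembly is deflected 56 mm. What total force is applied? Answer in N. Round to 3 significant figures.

k_A = Gd⁴/(8D³N_a) = (76.8×10³)(9.3⁴)/(8·90.0³·7) = 14.073 N/mm
k_C = Gd⁴/(8D³N_a) = (75.2×10³)(4.2⁴)/(8·28.0³·11) = 12.113 N/mm
Parallel: k_eq = 14.073 + 69 + 12.113 = 95.186 N/mm
F = k_eq·δ = 95.186·56 = 5330.4 N

5330 N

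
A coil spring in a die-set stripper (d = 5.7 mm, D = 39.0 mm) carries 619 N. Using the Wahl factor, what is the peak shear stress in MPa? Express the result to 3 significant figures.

404 MPa

Spring index C = D/d = 39.0/5.7 = 6.8421
K_W = (4C−1)/(4C−4) + 0.615/C = 26.368/23.368 + 0.0899 = 1.2183
τ₀ = 8FD/(πd³) = 8·619·39.0/(π·5.7³) = 193128/581.8 = 331.95 MPa
τ_max = K·τ₀ = 1.2183 × 331.95 = 404.4 MPa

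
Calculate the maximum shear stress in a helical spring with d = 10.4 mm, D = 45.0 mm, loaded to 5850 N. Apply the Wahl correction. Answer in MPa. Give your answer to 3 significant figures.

815 MPa

Spring index C = D/d = 45.0/10.4 = 4.3269
K_W = (4C−1)/(4C−4) + 0.615/C = 16.308/13.308 + 0.1421 = 1.3676
τ₀ = 8FD/(πd³) = 8·5850·45.0/(π·10.4³) = 2.106e+06/3533.9 = 595.95 MPa
τ_max = K·τ₀ = 1.3676 × 595.95 = 815 MPa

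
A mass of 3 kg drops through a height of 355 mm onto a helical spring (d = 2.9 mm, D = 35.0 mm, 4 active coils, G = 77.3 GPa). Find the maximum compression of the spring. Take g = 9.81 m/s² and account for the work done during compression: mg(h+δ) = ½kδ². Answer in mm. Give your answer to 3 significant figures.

80.2 mm

k = Gd⁴/(8D³N_a) = (77.3×10³)(2.9⁴)/(8·35.0³·4) = 3.9849 N/mm
W = mg = 3 × 9.81 = 29.43 N
½kδ² − Wδ − Wh = 0 → δ = (W + √(W² + 2kWh))/k
δ = (29.43 + √(866.12 + 83265.7))/3.9849 = (29.43 + 290.05)/3.9849 = 80.174 mm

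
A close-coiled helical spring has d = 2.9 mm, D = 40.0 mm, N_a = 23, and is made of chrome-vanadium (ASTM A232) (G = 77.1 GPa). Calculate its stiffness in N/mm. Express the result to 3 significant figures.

0.463 N/mm

k = Gd⁴/(8D³N_a) = (77.1×10³ × 2.9⁴) / (8 × 40.0³ × 23)
  = 5.45314e+06 / 1.1776e+07 = 0.46307 N/mm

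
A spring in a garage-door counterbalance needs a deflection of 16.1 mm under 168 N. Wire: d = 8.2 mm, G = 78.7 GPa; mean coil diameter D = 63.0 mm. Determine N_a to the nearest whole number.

Required rate k = F/δ = 168/16.1 = 10.435 N/mm
N_a = Gd⁴/(8D³k) = (78.7×10³ × 8.2⁴)/(8 × 63.0³ × 10.435)
    = 3.5582e+08 / 2.08735e+07 = 17.05 → 17 coils

17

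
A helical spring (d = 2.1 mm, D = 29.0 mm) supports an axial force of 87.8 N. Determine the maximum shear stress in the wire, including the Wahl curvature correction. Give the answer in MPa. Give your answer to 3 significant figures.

Spring index C = D/d = 29.0/2.1 = 13.8095
K_W = (4C−1)/(4C−4) + 0.615/C = 54.238/51.238 + 0.0445 = 1.1031
τ₀ = 8FD/(πd³) = 8·87.8·29.0/(π·2.1³) = 20369.6/29.094 = 700.12 MPa
τ_max = K·τ₀ = 1.1031 × 700.12 = 772.3 MPa

772 MPa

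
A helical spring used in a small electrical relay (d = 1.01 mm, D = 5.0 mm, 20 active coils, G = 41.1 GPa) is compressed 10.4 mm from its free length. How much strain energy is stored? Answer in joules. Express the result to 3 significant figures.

0.116 J

k = Gd⁴/(8D³N_a) = (41.1×10³)(1.01⁴)/(8·5.0³·20) = 2.1384 N/mm
U = ½kδ² = 0.5 × 2.1384 × 10.4² = 115.65 N·mm = 0.11565 J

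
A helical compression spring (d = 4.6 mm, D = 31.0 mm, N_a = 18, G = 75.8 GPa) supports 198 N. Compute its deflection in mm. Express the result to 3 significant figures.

k = Gd⁴/(8D³N_a) = (75.8×10³)(4.6⁴)/(8·31.0³·18) = 7.9114 N/mm
δ = F/k = 198 / 7.9114 = 25.027 mm

25.0 mm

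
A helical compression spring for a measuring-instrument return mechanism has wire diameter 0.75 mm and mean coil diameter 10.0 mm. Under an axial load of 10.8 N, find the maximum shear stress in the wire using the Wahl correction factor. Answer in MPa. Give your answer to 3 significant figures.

Spring index C = D/d = 10.0/0.75 = 13.3333
K_W = (4C−1)/(4C−4) + 0.615/C = 52.333/49.333 + 0.0461 = 1.1069
τ₀ = 8FD/(πd³) = 8·10.8·10.0/(π·0.75³) = 864/1.3254 = 651.9 MPa
τ_max = K·τ₀ = 1.1069 × 651.9 = 721.61 MPa

722 MPa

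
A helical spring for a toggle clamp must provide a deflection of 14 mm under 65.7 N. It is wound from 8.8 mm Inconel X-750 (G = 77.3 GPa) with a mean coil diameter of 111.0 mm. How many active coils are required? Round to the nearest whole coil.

Required rate k = F/δ = 65.7/14 = 4.6929 N/mm
N_a = Gd⁴/(8D³k) = (77.3×10³ × 8.8⁴)/(8 × 111.0³ × 4.6929)
    = 4.63565e+08 / 5.13448e+07 = 9.028 → 9 coils

9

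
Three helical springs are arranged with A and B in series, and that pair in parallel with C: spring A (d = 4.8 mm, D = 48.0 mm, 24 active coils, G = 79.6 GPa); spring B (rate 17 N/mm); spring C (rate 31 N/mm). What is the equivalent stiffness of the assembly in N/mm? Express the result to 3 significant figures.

32.8 N/mm

k_A = Gd⁴/(8D³N_a) = (79.6×10³)(4.8⁴)/(8·48.0³·24) = 1.99 N/mm
Springs A,B series: k_AB = 1/(1/1.99+1/17) = 1.7815 N/mm; parallel with C: k_eq = 1.7815+31 = 32.781 N/mm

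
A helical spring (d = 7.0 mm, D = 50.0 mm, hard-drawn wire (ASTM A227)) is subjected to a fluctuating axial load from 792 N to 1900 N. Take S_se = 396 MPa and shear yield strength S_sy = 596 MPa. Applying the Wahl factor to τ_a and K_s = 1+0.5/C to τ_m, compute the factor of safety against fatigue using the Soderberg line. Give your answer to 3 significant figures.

0.656

C = D/d = 50.0/7.0 = 7.1429; K_W = (4C−1)/(4C−4)+0.615/C = 1.2082; K_s = 1+0.5/C = 1.0700
F_a = (F_max−F_min)/2 = 554 N; F_m = (F_max+F_min)/2 = 1346 N
τ_a = K_W·8F_aD/(πd³) = 1.2082 × 205.65 = 248.46 MPa
τ_m = K_s·8F_mD/(πd³) = 1.0700 × 499.64 = 534.62 MPa
Soderberg: 1/n_f = τ_a/S_se + τ_m/S_sy = 248.46/396 + 534.62/596 = 0.62743 + 0.89701 = 1.5244
n_f = 1/1.5244 = 0.656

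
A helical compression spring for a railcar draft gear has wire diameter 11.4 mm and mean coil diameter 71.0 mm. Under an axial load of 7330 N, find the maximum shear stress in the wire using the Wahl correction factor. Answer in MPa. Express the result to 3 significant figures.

Spring index C = D/d = 71.0/11.4 = 6.2281
K_W = (4C−1)/(4C−4) + 0.615/C = 23.912/20.912 + 0.0987 = 1.2422
τ₀ = 8FD/(πd³) = 8·7330·71.0/(π·11.4³) = 4.16344e+06/4654.4 = 894.52 MPa
τ_max = K·τ₀ = 1.2422 × 894.52 = 1111.2 MPa

1110 MPa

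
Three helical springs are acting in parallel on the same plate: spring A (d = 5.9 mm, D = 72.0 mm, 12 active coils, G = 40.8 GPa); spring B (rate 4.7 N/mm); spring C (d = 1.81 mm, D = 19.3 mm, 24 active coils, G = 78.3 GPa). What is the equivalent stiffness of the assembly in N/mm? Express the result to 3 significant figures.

6.69 N/mm

k_A = Gd⁴/(8D³N_a) = (40.8×10³)(5.9⁴)/(8·72.0³·12) = 1.3797 N/mm
k_C = Gd⁴/(8D³N_a) = (78.3×10³)(1.81⁴)/(8·19.3³·24) = 0.60884 N/mm
Parallel: k_eq = 1.3797 + 4.7 + 0.60884 = 6.6886 N/mm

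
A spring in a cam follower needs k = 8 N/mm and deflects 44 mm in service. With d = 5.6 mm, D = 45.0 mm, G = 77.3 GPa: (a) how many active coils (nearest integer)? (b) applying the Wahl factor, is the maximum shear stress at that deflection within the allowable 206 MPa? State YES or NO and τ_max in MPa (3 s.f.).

(a) 13 coils; (b) NO, τ_max = 272 MPa

N_a = Gd⁴/(8D³k) = (77.3×10³)(5.6⁴)/(8·45.0³·8) = 13.04 → N_a = 13
Actual rate k = Gd⁴/(8D³·13) = 8.0216 N/mm
Working load F = kδ = 8.0216·44 = 352.95 N
C = 45.0/5.6 = 8.0357; K_W = (4C−1)/(4C−4)+0.615/C = 1.1831
τ_max = K_W·8FD/(πd³) = 1.1831·230.3 = 272.48 MPa
τ_max > 206 MPa → exceeds allowable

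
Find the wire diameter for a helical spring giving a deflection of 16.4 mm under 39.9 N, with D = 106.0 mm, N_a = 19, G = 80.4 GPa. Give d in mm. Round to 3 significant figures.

Required rate k = F/δ = 39.9/16.4 = 2.4329 N/mm
d = (8D³N_a·k / G)^(1/4) = (8·106.0³·19·2.4329 / (80.4×10³))^0.25
  = (5478.2)^0.25 = 8.6032 mm

8.60 mm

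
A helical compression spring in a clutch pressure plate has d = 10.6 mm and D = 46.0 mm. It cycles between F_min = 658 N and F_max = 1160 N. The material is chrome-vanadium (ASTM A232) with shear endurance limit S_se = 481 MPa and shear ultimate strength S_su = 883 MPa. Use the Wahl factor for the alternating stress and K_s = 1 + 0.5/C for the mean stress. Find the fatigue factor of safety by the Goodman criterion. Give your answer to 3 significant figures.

C = D/d = 46.0/10.6 = 4.3396; K_W = (4C−1)/(4C−4)+0.615/C = 1.3663; K_s = 1+0.5/C = 1.1152
F_a = (F_max−F_min)/2 = 251 N; F_m = (F_max+F_min)/2 = 909 N
τ_a = K_W·8F_aD/(πd³) = 1.3663 × 24.686 = 33.729 MPa
τ_m = K_s·8F_mD/(πd³) = 1.1152 × 89.401 = 99.702 MPa
Goodman: 1/n_f = τ_a/S_se + τ_m/S_su = 33.729/481 + 99.702/883 = 0.07012 + 0.11291 = 0.18303
n_f = 1/0.18303 = 5.463

5.46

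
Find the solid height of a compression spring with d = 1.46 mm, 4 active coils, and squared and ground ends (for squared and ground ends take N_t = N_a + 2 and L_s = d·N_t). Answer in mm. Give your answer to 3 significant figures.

squared and ground ends: N_t = N_a + 2 = 4 + 2 = 6
L_s = d·N_t = 1.46 × 6 = 8.76 mm

8.76 mm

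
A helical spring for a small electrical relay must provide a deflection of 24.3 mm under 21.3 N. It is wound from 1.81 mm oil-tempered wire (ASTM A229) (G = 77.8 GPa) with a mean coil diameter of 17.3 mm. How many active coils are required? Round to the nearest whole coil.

23

Required rate k = F/δ = 21.3/24.3 = 0.87654 N/mm
N_a = Gd⁴/(8D³k) = (77.8×10³ × 1.81⁴)/(8 × 17.3³ × 0.87654)
    = 835014 / 36307.9 = 23 → 23 coils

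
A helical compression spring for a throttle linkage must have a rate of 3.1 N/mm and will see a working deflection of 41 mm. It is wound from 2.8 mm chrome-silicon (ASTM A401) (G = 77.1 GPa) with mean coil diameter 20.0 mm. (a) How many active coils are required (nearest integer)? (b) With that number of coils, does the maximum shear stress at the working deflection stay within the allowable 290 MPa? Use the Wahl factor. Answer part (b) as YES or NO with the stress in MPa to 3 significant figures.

N_a = Gd⁴/(8D³k) = (77.1×10³)(2.8⁴)/(8·20.0³·3.1) = 23.89 → N_a = 24
Actual rate k = Gd⁴/(8D³·24) = 3.0853 N/mm
Working load F = kδ = 3.0853·41 = 126.5 N
C = 20.0/2.8 = 7.1429; K_W = (4C−1)/(4C−4)+0.615/C = 1.2082
τ_max = K_W·8FD/(πd³) = 1.2082·293.48 = 354.58 MPa
τ_max > 290 MPa → exceeds allowable

(a) 24 coils; (b) NO, τ_max = 355 MPa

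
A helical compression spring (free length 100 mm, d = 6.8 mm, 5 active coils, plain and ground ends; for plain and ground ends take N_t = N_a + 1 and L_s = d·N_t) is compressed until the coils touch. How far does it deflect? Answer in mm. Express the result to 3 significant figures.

59.2 mm

N_t = 6; L_s = 6.8·6 = 40.8 mm
δ_solid = L₀ − L_s = 100 − 40.8 = 59.2 mm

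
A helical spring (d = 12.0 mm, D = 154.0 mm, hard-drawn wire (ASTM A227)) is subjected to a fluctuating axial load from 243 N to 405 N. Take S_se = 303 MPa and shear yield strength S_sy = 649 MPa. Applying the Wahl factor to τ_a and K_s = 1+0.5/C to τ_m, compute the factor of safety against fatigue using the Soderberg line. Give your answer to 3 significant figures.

5.40

C = D/d = 154.0/12.0 = 12.8333; K_W = (4C−1)/(4C−4)+0.615/C = 1.1113; K_s = 1+0.5/C = 1.0390
F_a = (F_max−F_min)/2 = 81 N; F_m = (F_max+F_min)/2 = 324 N
τ_a = K_W·8F_aD/(πd³) = 1.1113 × 18.382 = 20.428 MPa
τ_m = K_s·8F_mD/(πd³) = 1.0390 × 73.53 = 76.394 MPa
Soderberg: 1/n_f = τ_a/S_se + τ_m/S_sy = 20.428/303 + 76.394/649 = 0.06742 + 0.11771 = 0.18513
n_f = 1/0.18513 = 5.402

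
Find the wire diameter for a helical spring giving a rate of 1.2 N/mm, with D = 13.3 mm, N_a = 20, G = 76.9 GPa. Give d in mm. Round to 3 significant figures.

d = (8D³N_a·k / G)^(1/4) = (8·13.3³·20·1.2 / (76.9×10³))^0.25
  = (5.8739)^0.25 = 1.5568 mm

1.56 mm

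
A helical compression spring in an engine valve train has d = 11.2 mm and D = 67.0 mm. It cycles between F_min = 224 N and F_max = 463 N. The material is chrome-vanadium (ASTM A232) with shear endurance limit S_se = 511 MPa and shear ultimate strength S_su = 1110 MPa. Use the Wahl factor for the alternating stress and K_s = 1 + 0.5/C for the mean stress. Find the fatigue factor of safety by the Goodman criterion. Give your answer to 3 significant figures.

13.1

C = D/d = 67.0/11.2 = 5.9821; K_W = (4C−1)/(4C−4)+0.615/C = 1.2533; K_s = 1+0.5/C = 1.0836
F_a = (F_max−F_min)/2 = 119.5 N; F_m = (F_max+F_min)/2 = 343.5 N
τ_a = K_W·8F_aD/(πd³) = 1.2533 × 14.512 = 18.189 MPa
τ_m = K_s·8F_mD/(πd³) = 1.0836 × 41.715 = 45.201 MPa
Goodman: 1/n_f = τ_a/S_se + τ_m/S_su = 18.189/511 + 45.201/1110 = 0.03559 + 0.04072 = 0.076316
n_f = 1/0.076316 = 13.1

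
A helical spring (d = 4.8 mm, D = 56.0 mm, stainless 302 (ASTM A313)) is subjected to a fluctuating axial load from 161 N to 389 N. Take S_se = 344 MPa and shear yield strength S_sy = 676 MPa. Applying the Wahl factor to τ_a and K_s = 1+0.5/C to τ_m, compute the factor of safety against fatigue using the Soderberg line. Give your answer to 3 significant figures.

0.974

C = D/d = 56.0/4.8 = 11.6667; K_W = (4C−1)/(4C−4)+0.615/C = 1.1230; K_s = 1+0.5/C = 1.0429
F_a = (F_max−F_min)/2 = 114 N; F_m = (F_max+F_min)/2 = 275 N
τ_a = K_W·8F_aD/(πd³) = 1.1230 × 147 = 165.08 MPa
τ_m = K_s·8F_mD/(πd³) = 1.0429 × 354.6 = 369.8 MPa
Soderberg: 1/n_f = τ_a/S_se + τ_m/S_sy = 165.08/344 + 369.8/676 = 0.47989 + 0.54704 = 1.0269
n_f = 1/1.0269 = 0.9738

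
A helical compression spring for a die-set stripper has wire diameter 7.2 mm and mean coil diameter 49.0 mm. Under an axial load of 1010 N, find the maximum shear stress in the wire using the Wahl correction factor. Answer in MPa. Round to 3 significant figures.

412 MPa

Spring index C = D/d = 49.0/7.2 = 6.8056
K_W = (4C−1)/(4C−4) + 0.615/C = 26.222/23.222 + 0.0904 = 1.2196
τ₀ = 8FD/(πd³) = 8·1010·49.0/(π·7.2³) = 395920/1172.6 = 337.64 MPa
τ_max = K·τ₀ = 1.2196 × 337.64 = 411.78 MPa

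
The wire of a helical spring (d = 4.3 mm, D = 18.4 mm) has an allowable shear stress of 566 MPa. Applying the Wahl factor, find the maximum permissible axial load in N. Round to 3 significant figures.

C = D/d = 18.4/4.3 = 4.2791
K_W = (4C−1)/(4C−4) + 0.615/C = 16.116/13.116 + 0.1437 = 1.3724
τ_max = K·8FD/(πd³) → F_max = τ_allow·πd³/(8DK)
F_max = 566·π·4.3³/(8·18.4·1.3724) = 1.4137e+05/202.02 = 699.79 N

700 N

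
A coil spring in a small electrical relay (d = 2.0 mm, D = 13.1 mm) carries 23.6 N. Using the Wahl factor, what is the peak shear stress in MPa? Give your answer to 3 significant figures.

Spring index C = D/d = 13.1/2.0 = 6.5500
K_W = (4C−1)/(4C−4) + 0.615/C = 25.200/22.200 + 0.0939 = 1.2290
τ₀ = 8FD/(πd³) = 8·23.6·13.1/(π·2.0³) = 2473.28/25.133 = 98.409 MPa
τ_max = K·τ₀ = 1.2290 × 98.409 = 120.95 MPa

121 MPa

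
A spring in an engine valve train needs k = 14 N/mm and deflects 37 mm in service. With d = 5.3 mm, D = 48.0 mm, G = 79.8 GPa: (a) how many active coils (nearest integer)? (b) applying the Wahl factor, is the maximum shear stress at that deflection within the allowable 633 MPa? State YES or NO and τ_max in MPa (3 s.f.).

N_a = Gd⁴/(8D³k) = (79.8×10³)(5.3⁴)/(8·48.0³·14) = 5.084 → N_a = 5
Actual rate k = Gd⁴/(8D³·5) = 14.234 N/mm
Working load F = kδ = 14.234·37 = 526.65 N
C = 48.0/5.3 = 9.0566; K_W = (4C−1)/(4C−4)+0.615/C = 1.1610
τ_max = K_W·8FD/(πd³) = 1.1610·432.39 = 502.01 MPa
τ_max ≤ 633 MPa → acceptable

(a) 5 coils; (b) YES, τ_max = 502 MPa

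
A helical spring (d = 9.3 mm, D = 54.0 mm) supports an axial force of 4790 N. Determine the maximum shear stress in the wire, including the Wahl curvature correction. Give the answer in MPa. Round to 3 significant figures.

1030 MPa

Spring index C = D/d = 54.0/9.3 = 5.8065
K_W = (4C−1)/(4C−4) + 0.615/C = 22.226/19.226 + 0.1059 = 1.2620
τ₀ = 8FD/(πd³) = 8·4790·54.0/(π·9.3³) = 2.06928e+06/2527 = 818.88 MPa
τ_max = K·τ₀ = 1.2620 × 818.88 = 1033.4 MPa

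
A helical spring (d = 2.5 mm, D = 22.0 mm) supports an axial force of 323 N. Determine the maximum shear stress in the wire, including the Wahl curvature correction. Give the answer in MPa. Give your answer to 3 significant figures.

Spring index C = D/d = 22.0/2.5 = 8.8000
K_W = (4C−1)/(4C−4) + 0.615/C = 34.200/31.200 + 0.0699 = 1.1660
τ₀ = 8FD/(πd³) = 8·323·22.0/(π·2.5³) = 56848/49.087 = 1158.1 MPa
τ_max = K·τ₀ = 1.1660 × 1158.1 = 1350.4 MPa

1350 MPa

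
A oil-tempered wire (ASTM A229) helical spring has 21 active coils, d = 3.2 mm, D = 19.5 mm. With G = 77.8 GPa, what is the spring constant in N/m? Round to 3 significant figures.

k = Gd⁴/(8D³N_a) = (77.8×10³ × 3.2⁴) / (8 × 19.5³ × 21)
  = 8.15792e+06 / 1.2457e+06 = 6.5489 N/mm = 6548.9 N/m

6550 N/m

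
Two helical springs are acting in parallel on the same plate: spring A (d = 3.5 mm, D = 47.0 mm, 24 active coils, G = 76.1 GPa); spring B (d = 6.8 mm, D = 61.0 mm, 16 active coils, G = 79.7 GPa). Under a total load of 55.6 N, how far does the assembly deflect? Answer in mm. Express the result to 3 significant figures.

k_A = Gd⁴/(8D³N_a) = (76.1×10³)(3.5⁴)/(8·47.0³·24) = 0.57288 N/mm
k_B = Gd⁴/(8D³N_a) = (79.7×10³)(6.8⁴)/(8·61.0³·16) = 5.8654 N/mm
Parallel: k_eq = 0.57288 + 5.8654 = 6.4382 N/mm
δ = F/k_eq = 55.6/6.4382 = 8.6359 mm

8.64 mm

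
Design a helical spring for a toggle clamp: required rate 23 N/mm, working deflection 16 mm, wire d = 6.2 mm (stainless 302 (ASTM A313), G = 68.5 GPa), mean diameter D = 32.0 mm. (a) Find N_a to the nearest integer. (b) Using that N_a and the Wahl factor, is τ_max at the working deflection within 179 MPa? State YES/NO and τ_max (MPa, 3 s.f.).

(a) 17 coils; (b) YES, τ_max = 161 MPa

N_a = Gd⁴/(8D³k) = (68.5×10³)(6.2⁴)/(8·32.0³·23) = 16.79 → N_a = 17
Actual rate k = Gd⁴/(8D³·17) = 22.713 N/mm
Working load F = kδ = 22.713·16 = 363.4 N
C = 32.0/6.2 = 5.1613; K_W = (4C−1)/(4C−4)+0.615/C = 1.2994
τ_max = K_W·8FD/(πd³) = 1.2994·124.25 = 161.45 MPa
τ_max ≤ 179 MPa → acceptable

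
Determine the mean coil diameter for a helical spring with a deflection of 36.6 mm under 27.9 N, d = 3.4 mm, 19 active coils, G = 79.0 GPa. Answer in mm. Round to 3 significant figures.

45.0 mm

Required rate k = F/δ = 27.9/36.6 = 0.7623 N/mm
D = (Gd⁴/(8N_a·k))^(1/3) = (79.0×10³·3.4⁴/(8·19·0.7623))^(1/3)
  = (91112.1)^(1/3) = 44.9979 mm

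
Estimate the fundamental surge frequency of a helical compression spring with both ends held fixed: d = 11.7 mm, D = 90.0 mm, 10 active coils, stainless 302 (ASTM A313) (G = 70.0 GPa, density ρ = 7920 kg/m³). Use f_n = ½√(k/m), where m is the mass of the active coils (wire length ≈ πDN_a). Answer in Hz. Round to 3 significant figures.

k = Gd⁴/(8D³N_a) = (70.0×10³)(11.7⁴)/(8·90.0³·10) = 22.492 N/mm = 22492 N/m
Wire length L = πDN_a = π·90.0·10 = 2827.4 mm
m = ρ·(πd²/4)·L = 7920 × 107.51×10⁻⁶ m² × 2.8274 m = 2.4076 kg
f_n = ½√(k/m) = 0.5·√(22492/2.4076) = 0.5·√(9342.1) = 48.327 Hz

48.3 Hz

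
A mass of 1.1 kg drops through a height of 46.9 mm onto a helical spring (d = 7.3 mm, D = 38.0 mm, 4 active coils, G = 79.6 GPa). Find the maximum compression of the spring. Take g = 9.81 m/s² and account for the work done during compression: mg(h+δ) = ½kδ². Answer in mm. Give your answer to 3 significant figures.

2.89 mm

k = Gd⁴/(8D³N_a) = (79.6×10³)(7.3⁴)/(8·38.0³·4) = 128.74 N/mm
W = mg = 1.1 × 9.81 = 10.791 N
½kδ² − Wδ − Wh = 0 → δ = (W + √(W² + 2kWh))/k
δ = (10.791 + √(116.45 + 130307))/128.74 = (10.791 + 361.14)/128.74 = 2.8891 mm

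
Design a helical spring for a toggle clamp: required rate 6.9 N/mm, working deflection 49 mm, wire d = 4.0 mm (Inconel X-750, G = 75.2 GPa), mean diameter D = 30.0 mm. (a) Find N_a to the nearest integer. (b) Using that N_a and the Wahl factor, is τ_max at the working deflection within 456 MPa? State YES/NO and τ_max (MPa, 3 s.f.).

(a) 13 coils; (b) NO, τ_max = 480 MPa

N_a = Gd⁴/(8D³k) = (75.2×10³)(4.0⁴)/(8·30.0³·6.9) = 12.92 → N_a = 13
Actual rate k = Gd⁴/(8D³·13) = 6.8558 N/mm
Working load F = kδ = 6.8558·49 = 335.94 N
C = 30.0/4.0 = 7.5000; K_W = (4C−1)/(4C−4)+0.615/C = 1.1974
τ_max = K_W·8FD/(πd³) = 1.1974·400.99 = 480.14 MPa
τ_max > 456 MPa → exceeds allowable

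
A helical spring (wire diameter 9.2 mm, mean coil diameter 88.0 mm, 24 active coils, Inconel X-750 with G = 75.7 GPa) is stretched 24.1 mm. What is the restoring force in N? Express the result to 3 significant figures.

99.9 N

k = Gd⁴/(8D³N_a) = (75.7×10³)(9.2⁴)/(8·88.0³·24) = 4.1447 N/mm
F = k·δ = 4.1447 × 24.1 = 99.888 N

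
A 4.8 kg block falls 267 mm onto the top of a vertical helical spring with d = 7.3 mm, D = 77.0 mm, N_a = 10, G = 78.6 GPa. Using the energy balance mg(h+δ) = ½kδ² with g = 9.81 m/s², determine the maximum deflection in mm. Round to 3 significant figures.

72.3 mm

k = Gd⁴/(8D³N_a) = (78.6×10³)(7.3⁴)/(8·77.0³·10) = 6.1116 N/mm
W = mg = 4.8 × 9.81 = 47.088 N
½kδ² − Wδ − Wh = 0 → δ = (W + √(W² + 2kWh))/k
δ = (47.088 + √(2217.3 + 153675))/6.1116 = (47.088 + 394.83)/6.1116 = 72.309 mm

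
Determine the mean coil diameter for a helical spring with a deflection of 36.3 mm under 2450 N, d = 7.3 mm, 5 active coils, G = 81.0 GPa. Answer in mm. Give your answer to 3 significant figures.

Required rate k = F/δ = 2450/36.3 = 67.493 N/mm
D = (Gd⁴/(8N_a·k))^(1/3) = (81.0×10³·7.3⁴/(8·5·67.493))^(1/3)
  = (85203.4)^(1/3) = 44.0033 mm

44.0 mm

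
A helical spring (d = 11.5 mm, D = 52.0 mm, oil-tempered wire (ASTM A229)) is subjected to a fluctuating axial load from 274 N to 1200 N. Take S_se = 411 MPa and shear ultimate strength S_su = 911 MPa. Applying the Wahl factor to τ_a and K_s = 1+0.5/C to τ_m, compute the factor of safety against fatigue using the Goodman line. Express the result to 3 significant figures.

4.75

C = D/d = 52.0/11.5 = 4.5217; K_W = (4C−1)/(4C−4)+0.615/C = 1.3490; K_s = 1+0.5/C = 1.1106
F_a = (F_max−F_min)/2 = 463 N; F_m = (F_max+F_min)/2 = 737 N
τ_a = K_W·8F_aD/(πd³) = 1.3490 × 40.312 = 54.379 MPa
τ_m = K_s·8F_mD/(πd³) = 1.1106 × 64.168 = 71.263 MPa
Goodman: 1/n_f = τ_a/S_se + τ_m/S_su = 54.379/411 + 71.263/911 = 0.13231 + 0.07823 = 0.21054
n_f = 1/0.21054 = 4.75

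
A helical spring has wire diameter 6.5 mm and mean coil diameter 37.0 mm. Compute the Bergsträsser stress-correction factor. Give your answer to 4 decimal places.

1.2529

C = D/d = 37.0/6.5 = 5.6923
K_B = (4C+2)/(4C−3) = 24.769/19.769 = 1.2529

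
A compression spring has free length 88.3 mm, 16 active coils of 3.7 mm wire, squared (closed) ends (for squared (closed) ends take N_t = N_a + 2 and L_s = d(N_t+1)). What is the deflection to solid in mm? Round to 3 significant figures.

18.0 mm

N_t = 18; L_s = 3.7·19 = 70.3 mm
δ_solid = L₀ − L_s = 88.3 − 70.3 = 18 mm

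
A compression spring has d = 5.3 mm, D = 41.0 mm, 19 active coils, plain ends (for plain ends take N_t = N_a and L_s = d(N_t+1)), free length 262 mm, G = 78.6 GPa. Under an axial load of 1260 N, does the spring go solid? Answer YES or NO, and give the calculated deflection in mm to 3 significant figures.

YES, δ = 213 mm

k = Gd⁴/(8D³N_a) = (78.6×10³)(5.3⁴)/(8·41.0³·19) = 5.9201 N/mm
N_t = 19; L_s = 5.3·20 = 106 mm; δ_solid = L₀ − L_s = 262 − 106 = 156 mm
δ = F/k = 1260/5.9201 = 212.83 mm
δ ≥ δ_solid → spring goes solid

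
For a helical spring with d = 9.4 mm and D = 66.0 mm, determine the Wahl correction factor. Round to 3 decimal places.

1.212

C = D/d = 66.0/9.4 = 7.0213
K_W = (4C−1)/(4C−4) + 0.615/C = 27.085/24.085 + 0.0876 = 1.2121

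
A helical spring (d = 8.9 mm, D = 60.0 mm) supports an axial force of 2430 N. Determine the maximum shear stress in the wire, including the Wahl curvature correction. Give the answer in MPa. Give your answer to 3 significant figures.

643 MPa

Spring index C = D/d = 60.0/8.9 = 6.7416
K_W = (4C−1)/(4C−4) + 0.615/C = 25.966/22.966 + 0.0912 = 1.2219
τ₀ = 8FD/(πd³) = 8·2430·60.0/(π·8.9³) = 1.1664e+06/2214.7 = 526.66 MPa
τ_max = K·τ₀ = 1.2219 × 526.66 = 643.5 MPa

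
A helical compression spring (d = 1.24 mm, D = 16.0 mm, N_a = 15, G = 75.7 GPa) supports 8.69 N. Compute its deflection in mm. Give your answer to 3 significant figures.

23.9 mm

k = Gd⁴/(8D³N_a) = (75.7×10³)(1.24⁴)/(8·16.0³·15) = 0.36412 N/mm
δ = F/k = 8.69 / 0.36412 = 23.866 mm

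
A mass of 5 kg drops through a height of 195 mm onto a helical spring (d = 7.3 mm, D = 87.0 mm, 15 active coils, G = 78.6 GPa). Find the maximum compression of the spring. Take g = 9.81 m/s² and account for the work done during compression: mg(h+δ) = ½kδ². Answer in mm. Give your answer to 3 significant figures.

k = Gd⁴/(8D³N_a) = (78.6×10³)(7.3⁴)/(8·87.0³·15) = 2.8247 N/mm
W = mg = 5 × 9.81 = 49.05 N
½kδ² − Wδ − Wh = 0 → δ = (W + √(W² + 2kWh))/k
δ = (49.05 + √(2405.9 + 54035.4))/2.8247 = (49.05 + 237.57)/2.8247 = 101.47 mm

101 mm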